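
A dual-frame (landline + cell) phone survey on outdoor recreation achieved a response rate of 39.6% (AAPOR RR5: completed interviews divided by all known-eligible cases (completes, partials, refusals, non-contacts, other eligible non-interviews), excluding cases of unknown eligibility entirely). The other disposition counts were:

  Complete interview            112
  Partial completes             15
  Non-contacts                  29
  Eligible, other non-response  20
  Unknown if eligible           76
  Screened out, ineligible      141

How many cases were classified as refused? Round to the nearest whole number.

RR5 = 112 / D = 0.396
D = 112 / 0.396 = 282.8
Remaining denominator categories sum to 176
refused = 282.8 − 176 ≈ 107

107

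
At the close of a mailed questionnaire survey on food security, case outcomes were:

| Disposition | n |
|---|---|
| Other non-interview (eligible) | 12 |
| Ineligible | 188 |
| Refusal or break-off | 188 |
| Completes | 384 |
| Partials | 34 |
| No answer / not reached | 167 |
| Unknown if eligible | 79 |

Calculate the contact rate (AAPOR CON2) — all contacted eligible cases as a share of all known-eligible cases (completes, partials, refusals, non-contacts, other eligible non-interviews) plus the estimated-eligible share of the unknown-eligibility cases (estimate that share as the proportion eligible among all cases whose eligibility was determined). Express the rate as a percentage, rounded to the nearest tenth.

Numerator: 384 + 34 + 188 + 12 = 618
Known eligible: 384 + 34 + 188 + 167 + 12 = 785
e = 785 / (785 + 188) = 785 / 973 = 0.8068
e × U: 0.8068 × 79 = 63.74
Base: 785 + 63.74 = 848.74
CON2 = 618 / 848.74 = 0.7281

72.8%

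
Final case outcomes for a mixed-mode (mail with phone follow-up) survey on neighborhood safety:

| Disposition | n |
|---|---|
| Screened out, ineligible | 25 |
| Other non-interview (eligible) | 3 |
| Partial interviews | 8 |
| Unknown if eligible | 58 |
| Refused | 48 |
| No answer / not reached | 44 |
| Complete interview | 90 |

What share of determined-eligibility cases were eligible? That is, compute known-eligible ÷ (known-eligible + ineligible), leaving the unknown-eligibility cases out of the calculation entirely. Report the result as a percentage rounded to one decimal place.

Eligible (known): 90 + 8 + 48 + 44 + 3 = 193
e = 193 / (193 + 25) = 193 / 218 = 0.8853

88.5%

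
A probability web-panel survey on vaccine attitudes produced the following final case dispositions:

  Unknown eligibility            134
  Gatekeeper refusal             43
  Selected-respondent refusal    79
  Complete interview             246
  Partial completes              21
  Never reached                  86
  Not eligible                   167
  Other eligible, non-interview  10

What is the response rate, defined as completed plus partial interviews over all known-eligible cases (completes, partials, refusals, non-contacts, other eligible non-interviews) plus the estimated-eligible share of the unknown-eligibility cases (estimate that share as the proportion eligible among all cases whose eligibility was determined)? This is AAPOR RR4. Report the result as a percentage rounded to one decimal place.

Declined to participate = 43 + 79 = 122
Numerator = 246 + 21 = 267
Eligible (known) = 246 + 21 + 122 + 86 + 10 = 485
e = 485 / (485 + 167) = 485 / 652 = 0.7439
Eligible share of unknowns = 0.7439 × 134 = 99.68
Denominator = 485 + 99.68 = 584.68
RR4 = 267 / 584.68 = 0.4567

45.7%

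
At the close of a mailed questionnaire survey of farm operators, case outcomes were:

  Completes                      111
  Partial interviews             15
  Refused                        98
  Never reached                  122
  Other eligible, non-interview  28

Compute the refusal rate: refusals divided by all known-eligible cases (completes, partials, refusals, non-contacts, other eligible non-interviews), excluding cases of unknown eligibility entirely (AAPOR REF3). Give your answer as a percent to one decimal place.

Numerator: 98
Denom: 111 + 15 + 98 + 122 + 28 = 374
REF3 = 98 / 374 = 0.2620

26.2%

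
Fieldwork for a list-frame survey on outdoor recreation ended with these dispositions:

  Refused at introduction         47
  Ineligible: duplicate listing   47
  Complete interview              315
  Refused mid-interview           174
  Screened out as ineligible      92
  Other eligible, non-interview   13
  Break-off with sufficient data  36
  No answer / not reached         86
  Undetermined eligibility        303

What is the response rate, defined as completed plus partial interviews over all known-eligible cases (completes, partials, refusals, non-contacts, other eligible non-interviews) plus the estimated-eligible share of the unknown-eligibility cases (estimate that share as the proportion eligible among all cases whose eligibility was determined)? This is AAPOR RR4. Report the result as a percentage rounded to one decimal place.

38.1%

Refusals = 47 + 174 = 221
Out of scope = 92 + 47 = 139
Numerator: 315 + 36 = 351
Eligible (known): 315 + 36 + 221 + 86 + 13 = 671
e = 671 / (671 + 139) = 671 / 810 = 0.8284
Eligible share of unknowns: 0.8284 × 303 = 251.01
Denom: 671 + 251.01 = 922.01
RR4 = 351 / 922.01 = 0.3807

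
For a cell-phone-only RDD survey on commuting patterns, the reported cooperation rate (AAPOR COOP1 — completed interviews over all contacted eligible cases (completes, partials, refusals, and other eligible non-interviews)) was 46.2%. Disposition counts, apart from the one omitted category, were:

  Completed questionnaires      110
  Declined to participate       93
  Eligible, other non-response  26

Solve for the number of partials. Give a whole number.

9

COOP1 = 110 / D = 0.462
D = 110 / 0.462 = 238.1
Remaining denominator categories sum to 229
partials = 238.1 − 229 ≈ 9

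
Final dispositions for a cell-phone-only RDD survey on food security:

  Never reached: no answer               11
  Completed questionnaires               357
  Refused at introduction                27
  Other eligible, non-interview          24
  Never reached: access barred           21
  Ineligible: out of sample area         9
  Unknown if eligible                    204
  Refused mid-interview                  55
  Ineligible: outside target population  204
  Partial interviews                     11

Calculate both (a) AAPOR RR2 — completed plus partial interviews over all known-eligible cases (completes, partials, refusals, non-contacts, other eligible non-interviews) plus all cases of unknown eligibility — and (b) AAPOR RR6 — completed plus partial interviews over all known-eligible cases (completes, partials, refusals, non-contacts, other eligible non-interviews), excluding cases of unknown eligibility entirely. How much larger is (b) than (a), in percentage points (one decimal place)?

20.9

Declined to participate = 27 + 55 = 82
No contact after all attempts = 11 + 21 = 32
Ineligible = 204 + 9 = 213
Num: 357 + 11 = 368
Base: 357 + 11 + 82 + 32 + 24 + 204 = 710
RR2 = 368 / 710 = 0.5183
Base: 357 + 11 + 82 + 32 + 24 = 506
RR6 = 368 / 506 = 0.7273
Difference = 72.73 − 51.83 = 20.90 percentage points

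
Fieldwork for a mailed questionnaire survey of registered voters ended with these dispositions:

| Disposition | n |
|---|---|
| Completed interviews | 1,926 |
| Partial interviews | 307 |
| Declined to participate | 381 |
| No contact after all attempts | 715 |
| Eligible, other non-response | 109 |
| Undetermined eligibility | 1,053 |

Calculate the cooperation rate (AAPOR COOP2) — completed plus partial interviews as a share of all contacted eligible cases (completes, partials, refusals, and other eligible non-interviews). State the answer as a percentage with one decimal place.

82.0%

Num → 1926 + 307 = 2233
Denominator → 1926 + 307 + 381 + 109 = 2723
COOP2 = 2233 / 2723 = 0.8201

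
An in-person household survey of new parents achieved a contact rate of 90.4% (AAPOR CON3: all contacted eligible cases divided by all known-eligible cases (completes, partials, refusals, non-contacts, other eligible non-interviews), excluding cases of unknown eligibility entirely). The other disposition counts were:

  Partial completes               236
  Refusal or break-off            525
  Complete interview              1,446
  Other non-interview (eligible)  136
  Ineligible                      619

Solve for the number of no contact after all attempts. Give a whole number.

Num = 1446 + 236 + 525 + 136 = 2343
CON3 = 2343 / D = 0.904
D = 2343 / 0.904 = 2591.8
Remaining denominator categories sum to 2343
no contact after all attempts = 2591.8 − 2343 ≈ 249

249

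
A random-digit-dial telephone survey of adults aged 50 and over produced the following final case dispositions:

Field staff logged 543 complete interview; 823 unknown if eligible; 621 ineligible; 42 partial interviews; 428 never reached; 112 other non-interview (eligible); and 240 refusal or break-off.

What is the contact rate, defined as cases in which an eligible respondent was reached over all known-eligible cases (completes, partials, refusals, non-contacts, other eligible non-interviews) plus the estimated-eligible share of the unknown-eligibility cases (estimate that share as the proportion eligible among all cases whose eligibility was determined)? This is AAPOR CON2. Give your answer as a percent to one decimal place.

Top → 543 + 42 + 240 + 112 = 937
Determined eligible → 543 + 42 + 240 + 428 + 112 = 1365
e = 1365 / (1365 + 621) = 1365 / 1986 = 0.6873
Eligible share of unknowns → 0.6873 × 823 = 565.65
Denom → 1365 + 565.65 = 1930.65
CON2 = 937 / 1930.65 = 0.4853

48.5%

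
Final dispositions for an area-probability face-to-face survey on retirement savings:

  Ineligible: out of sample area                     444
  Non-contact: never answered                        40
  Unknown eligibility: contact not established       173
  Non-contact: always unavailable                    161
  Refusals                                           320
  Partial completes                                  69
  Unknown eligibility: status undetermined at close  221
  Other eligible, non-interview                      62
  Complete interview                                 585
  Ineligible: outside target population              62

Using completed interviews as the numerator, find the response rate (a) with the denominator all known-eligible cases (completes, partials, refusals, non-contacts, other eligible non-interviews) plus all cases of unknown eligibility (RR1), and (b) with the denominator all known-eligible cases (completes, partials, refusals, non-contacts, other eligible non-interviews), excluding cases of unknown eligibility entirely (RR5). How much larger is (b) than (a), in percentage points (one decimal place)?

No contact after all attempts = 40 + 161 = 201
Undetermined eligibility = 173 + 221 = 394
Ineligible = 62 + 444 = 506
Num = 585
Denom = 585 + 69 + 320 + 201 + 62 + 394 = 1631
RR1 = 585 / 1631 = 0.3587
Denom = 585 + 69 + 320 + 201 + 62 = 1237
RR5 = 585 / 1237 = 0.4729
Difference = 47.29 − 35.87 = 11.42 percentage points

11.4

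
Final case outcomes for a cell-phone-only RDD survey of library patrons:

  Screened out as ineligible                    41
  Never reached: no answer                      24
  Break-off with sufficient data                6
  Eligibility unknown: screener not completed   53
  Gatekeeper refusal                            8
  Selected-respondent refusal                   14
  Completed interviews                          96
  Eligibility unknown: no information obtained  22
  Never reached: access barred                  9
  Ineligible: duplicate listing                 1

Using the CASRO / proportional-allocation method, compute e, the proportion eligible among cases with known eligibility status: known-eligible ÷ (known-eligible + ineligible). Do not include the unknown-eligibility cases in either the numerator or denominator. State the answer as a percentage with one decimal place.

78.9%

Refusals = 8 + 14 = 22
Never reached = 24 + 9 = 33
Eligibility not determined = 53 + 22 = 75
Not eligible = 41 + 1 = 42
Eligible (known) → 96 + 6 + 22 + 33 = 157
e = 157 / (157 + 42) = 157 / 199 = 0.7889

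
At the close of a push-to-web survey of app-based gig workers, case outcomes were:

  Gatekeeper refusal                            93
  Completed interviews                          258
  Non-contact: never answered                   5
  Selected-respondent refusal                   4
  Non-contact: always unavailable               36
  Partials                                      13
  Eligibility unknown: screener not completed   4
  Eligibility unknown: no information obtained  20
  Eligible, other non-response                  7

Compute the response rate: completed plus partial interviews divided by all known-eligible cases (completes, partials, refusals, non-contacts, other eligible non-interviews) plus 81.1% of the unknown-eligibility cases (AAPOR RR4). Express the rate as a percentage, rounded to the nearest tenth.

62.2%

Refusal or break-off = 93 + 4 = 97
No contact after all attempts = 5 + 36 = 41
Undetermined eligibility = 4 + 20 = 24
Num = 258 + 13 = 271
Eligible (known) = 258 + 13 + 97 + 41 + 7 = 416
Estimated eligible among unknowns = 0.8110 × 24 = 19.46
Base = 416 + 19.46 = 435.46
RR4 = 271 / 435.46 = 0.6223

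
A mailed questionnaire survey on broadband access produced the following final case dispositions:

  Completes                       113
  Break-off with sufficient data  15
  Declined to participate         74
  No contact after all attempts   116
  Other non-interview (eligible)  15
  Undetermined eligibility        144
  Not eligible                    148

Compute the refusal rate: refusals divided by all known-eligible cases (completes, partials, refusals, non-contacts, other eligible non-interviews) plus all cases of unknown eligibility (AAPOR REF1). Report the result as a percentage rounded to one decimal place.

Num: 74
Base: 113 + 15 + 74 + 116 + 15 + 144 = 477
REF1 = 74 / 477 = 0.1551

15.5%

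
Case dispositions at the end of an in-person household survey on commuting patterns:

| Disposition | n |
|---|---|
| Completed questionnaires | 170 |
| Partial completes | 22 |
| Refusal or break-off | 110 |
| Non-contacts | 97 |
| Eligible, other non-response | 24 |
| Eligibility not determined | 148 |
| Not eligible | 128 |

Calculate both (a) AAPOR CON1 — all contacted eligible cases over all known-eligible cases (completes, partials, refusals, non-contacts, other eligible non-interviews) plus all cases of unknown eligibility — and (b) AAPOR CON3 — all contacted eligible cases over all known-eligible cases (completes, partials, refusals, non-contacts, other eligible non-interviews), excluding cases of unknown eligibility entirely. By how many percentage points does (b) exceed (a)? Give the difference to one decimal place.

20.0

Num = 170 + 22 + 110 + 24 = 326
Denom = 170 + 22 + 110 + 97 + 24 + 148 = 571
CON1 = 326 / 571 = 0.5709
Denom = 170 + 22 + 110 + 97 + 24 = 423
CON3 = 326 / 423 = 0.7707
Difference = 77.07 − 57.09 = 19.98 percentage points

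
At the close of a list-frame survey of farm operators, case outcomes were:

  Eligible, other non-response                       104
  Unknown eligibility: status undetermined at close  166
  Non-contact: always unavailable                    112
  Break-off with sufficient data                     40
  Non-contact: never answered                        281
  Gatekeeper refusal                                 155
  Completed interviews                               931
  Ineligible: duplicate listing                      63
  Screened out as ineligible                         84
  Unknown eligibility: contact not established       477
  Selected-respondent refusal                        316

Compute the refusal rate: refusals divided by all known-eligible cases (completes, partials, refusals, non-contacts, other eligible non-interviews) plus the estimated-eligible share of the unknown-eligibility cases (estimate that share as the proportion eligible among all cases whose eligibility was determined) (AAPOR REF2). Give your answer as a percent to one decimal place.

Declined to participate = 155 + 316 = 471
No answer / not reached = 281 + 112 = 393
Eligibility not determined = 477 + 166 = 643
Not eligible = 84 + 63 = 147
Num: 471
Known eligible: 931 + 40 + 471 + 393 + 104 = 1939
e = 1939 / (1939 + 147) = 1939 / 2086 = 0.9295
Eligible share of unknowns: 0.9295 × 643 = 597.67
Base: 1939 + 597.67 = 2536.67
REF2 = 471 / 2536.67 = 0.1857

18.6%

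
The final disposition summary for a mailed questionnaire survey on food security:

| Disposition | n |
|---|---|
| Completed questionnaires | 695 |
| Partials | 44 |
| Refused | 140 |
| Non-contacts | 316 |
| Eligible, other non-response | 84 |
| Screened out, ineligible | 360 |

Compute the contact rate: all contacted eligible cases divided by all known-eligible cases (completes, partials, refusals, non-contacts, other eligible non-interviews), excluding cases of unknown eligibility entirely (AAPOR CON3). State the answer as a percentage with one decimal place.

Num = 695 + 44 + 140 + 84 = 963
Denominator = 695 + 44 + 140 + 316 + 84 = 1279
CON3 = 963 / 1279 = 0.7529

75.3%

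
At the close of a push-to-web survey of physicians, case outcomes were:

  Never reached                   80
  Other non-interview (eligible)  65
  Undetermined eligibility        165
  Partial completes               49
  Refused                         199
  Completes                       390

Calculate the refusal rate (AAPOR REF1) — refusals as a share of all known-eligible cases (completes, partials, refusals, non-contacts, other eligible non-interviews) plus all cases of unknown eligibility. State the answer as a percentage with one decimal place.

Num → 199
Denom → 390 + 49 + 199 + 80 + 65 + 165 = 948
REF1 = 199 / 948 = 0.2099

21.0%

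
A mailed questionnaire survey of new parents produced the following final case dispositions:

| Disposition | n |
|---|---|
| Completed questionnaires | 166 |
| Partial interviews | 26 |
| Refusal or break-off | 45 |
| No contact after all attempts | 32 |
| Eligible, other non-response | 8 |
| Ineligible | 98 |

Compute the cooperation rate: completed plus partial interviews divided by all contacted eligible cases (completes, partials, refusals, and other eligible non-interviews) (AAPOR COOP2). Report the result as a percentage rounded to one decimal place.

78.4%

Numerator = 166 + 26 = 192
Denominator = 166 + 26 + 45 + 8 = 245
COOP2 = 192 / 245 = 0.7837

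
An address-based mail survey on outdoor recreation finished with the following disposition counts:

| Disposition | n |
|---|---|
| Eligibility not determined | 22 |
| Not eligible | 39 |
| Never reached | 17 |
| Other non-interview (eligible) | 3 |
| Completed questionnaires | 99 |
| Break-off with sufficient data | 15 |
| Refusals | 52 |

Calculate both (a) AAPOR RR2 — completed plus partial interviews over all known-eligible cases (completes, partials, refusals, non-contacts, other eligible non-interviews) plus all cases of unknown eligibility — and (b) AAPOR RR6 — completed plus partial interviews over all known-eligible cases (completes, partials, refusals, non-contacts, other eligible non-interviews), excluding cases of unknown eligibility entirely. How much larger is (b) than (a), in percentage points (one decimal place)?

6.5

Numerator = 99 + 15 = 114
Denominator = 99 + 15 + 52 + 17 + 3 + 22 = 208
RR2 = 114 / 208 = 0.5481
Denominator = 99 + 15 + 52 + 17 + 3 = 186
RR6 = 114 / 186 = 0.6129
Difference = 61.29 − 54.81 = 6.48 percentage points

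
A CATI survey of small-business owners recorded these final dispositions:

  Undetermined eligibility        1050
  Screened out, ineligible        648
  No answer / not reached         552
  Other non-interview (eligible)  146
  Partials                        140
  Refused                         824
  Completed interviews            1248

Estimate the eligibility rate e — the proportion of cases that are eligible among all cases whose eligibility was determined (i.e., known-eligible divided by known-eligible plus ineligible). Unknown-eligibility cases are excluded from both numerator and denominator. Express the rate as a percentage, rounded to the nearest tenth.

Determined eligible → 1248 + 140 + 824 + 552 + 146 = 2910
e = 2910 / (2910 + 648) = 2910 / 3558 = 0.8179

81.8%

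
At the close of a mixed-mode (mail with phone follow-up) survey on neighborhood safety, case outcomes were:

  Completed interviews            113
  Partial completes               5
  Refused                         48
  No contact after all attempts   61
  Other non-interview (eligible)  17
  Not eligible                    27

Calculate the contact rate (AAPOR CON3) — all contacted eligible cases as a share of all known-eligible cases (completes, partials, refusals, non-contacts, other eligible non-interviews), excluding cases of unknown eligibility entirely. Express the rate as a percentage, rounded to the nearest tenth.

Num → 113 + 5 + 48 + 17 = 183
Base → 113 + 5 + 48 + 61 + 17 = 244
CON3 = 183 / 244 = 0.7500

75.0%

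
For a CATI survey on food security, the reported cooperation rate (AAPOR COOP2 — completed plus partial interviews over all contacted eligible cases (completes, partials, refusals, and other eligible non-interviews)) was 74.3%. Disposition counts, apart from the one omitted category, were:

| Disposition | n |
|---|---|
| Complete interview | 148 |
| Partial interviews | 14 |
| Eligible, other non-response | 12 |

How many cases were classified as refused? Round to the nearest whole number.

44

Numerator = 148 + 14 = 162
COOP2 = 162 / D = 0.743
D = 162 / 0.743 = 218.0
Remaining denominator categories sum to 174
refused = 218.0 − 174 ≈ 44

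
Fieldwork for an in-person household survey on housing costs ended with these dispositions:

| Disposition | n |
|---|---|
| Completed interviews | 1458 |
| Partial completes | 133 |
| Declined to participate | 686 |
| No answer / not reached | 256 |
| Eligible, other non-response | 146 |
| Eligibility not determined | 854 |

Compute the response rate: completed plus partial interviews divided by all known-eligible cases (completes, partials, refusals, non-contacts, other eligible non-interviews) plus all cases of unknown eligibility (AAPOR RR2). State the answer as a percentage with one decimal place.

45.0%

Num = 1458 + 133 = 1591
Denom = 1458 + 133 + 686 + 256 + 146 + 854 = 3533
RR2 = 1591 / 3533 = 0.4503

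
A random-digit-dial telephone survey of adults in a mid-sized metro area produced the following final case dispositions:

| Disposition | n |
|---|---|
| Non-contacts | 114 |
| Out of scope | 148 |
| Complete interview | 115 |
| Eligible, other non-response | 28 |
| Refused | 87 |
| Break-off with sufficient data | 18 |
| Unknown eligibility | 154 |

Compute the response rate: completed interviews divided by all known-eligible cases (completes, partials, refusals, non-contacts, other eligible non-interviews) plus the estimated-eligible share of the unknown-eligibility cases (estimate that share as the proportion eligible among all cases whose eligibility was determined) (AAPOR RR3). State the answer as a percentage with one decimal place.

24.4%

Numerator → 115
Known eligible → 115 + 18 + 87 + 114 + 28 = 362
e = 362 / (362 + 148) = 362 / 510 = 0.7098
Estimated eligible among unknowns → 0.7098 × 154 = 109.31
Base → 362 + 109.31 = 471.31
RR3 = 115 / 471.31 = 0.2440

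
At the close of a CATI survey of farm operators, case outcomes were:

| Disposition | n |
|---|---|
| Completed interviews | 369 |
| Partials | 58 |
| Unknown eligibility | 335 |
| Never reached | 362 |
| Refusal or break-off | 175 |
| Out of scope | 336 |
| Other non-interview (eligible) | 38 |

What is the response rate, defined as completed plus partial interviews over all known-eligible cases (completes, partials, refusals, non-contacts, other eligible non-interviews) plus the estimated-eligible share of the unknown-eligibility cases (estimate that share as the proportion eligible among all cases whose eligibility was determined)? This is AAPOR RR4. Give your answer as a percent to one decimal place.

Top → 369 + 58 = 427
Eligible (known) → 369 + 58 + 175 + 362 + 38 = 1002
e = 1002 / (1002 + 336) = 1002 / 1338 = 0.7489
e × U → 0.7489 × 335 = 250.88
Denom → 1002 + 250.88 = 1252.88
RR4 = 427 / 1252.88 = 0.3408

34.1%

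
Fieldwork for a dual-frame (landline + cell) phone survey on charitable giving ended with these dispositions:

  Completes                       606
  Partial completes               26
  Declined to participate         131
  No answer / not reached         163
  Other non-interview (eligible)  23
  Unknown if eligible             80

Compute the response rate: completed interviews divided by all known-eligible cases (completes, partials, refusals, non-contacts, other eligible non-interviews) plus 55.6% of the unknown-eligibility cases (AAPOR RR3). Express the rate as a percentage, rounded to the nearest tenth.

Num = 606
Determined eligible = 606 + 26 + 131 + 163 + 23 = 949
Estimated eligible among unknowns = 0.5560 × 80 = 44.48
Denom = 949 + 44.48 = 993.48
RR3 = 606 / 993.48 = 0.6100

61.0%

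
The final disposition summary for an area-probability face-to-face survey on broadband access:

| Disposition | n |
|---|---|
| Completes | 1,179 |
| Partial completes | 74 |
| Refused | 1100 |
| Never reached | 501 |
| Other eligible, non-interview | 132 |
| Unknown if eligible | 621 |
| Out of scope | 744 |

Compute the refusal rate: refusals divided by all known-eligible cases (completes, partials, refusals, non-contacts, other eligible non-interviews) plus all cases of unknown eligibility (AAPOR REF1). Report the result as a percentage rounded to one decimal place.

30.5%

Top: 1100
Denominator: 1179 + 74 + 1100 + 501 + 132 + 621 = 3607
REF1 = 1100 / 3607 = 0.3050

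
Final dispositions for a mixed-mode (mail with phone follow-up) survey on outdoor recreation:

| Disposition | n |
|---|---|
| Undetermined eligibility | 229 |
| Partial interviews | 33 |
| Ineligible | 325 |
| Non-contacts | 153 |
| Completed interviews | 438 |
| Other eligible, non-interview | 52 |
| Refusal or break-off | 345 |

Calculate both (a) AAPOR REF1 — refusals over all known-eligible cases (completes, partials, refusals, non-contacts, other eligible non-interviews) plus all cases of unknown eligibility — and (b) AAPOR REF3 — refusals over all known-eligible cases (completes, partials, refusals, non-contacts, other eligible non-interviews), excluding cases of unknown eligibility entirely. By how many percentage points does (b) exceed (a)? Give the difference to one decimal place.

6.2

Num → 345
Denom → 438 + 33 + 345 + 153 + 52 + 229 = 1250
REF1 = 345 / 1250 = 0.2760
Denom → 438 + 33 + 345 + 153 + 52 = 1021
REF3 = 345 / 1021 = 0.3379
Difference = 33.79 − 27.60 = 6.19 percentage points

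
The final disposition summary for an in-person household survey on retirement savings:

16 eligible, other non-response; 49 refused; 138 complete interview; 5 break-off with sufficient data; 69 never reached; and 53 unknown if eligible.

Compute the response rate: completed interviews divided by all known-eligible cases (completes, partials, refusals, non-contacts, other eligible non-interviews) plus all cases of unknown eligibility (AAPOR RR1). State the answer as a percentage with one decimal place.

Numerator = 138
Denominator = 138 + 5 + 49 + 69 + 16 + 53 = 330
RR1 = 138 / 330 = 0.4182

41.8%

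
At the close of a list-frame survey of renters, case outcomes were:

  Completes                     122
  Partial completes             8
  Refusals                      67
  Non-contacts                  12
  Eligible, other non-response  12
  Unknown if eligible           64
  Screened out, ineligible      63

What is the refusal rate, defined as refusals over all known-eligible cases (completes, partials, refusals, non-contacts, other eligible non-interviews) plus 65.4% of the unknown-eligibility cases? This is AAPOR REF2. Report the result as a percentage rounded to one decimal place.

25.5%

Top → 67
Eligible (known) → 122 + 8 + 67 + 12 + 12 = 221
e × U → 0.6540 × 64 = 41.86
Denom → 221 + 41.86 = 262.86
REF2 = 67 / 262.86 = 0.2549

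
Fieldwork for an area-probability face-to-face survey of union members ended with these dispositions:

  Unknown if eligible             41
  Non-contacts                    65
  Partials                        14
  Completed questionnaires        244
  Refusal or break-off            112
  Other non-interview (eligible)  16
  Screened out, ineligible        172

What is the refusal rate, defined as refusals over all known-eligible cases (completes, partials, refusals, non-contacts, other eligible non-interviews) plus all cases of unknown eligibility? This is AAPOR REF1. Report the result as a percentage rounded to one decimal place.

22.8%

Numerator: 112
Denominator: 244 + 14 + 112 + 65 + 16 + 41 = 492
REF1 = 112 / 492 = 0.2276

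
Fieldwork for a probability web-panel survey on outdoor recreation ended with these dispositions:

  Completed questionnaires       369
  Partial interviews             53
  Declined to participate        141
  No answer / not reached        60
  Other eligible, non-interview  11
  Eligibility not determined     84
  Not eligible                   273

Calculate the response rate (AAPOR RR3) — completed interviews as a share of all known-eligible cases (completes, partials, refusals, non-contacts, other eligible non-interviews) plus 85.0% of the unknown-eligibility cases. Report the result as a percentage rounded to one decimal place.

52.3%

Num → 369
Determined eligible → 369 + 53 + 141 + 60 + 11 = 634
Eligible share of unknowns → 0.8500 × 84 = 71.40
Denominator → 634 + 71.40 = 705.40
RR3 = 369 / 705.40 = 0.5231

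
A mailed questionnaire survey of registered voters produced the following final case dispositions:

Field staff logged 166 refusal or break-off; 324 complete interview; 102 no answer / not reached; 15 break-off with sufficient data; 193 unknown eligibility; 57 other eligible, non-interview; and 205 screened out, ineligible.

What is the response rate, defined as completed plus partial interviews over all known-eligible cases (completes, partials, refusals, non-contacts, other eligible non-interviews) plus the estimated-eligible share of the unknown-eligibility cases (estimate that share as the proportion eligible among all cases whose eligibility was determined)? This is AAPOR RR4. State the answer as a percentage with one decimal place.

Num: 324 + 15 = 339
Determined eligible: 324 + 15 + 166 + 102 + 57 = 664
e = 664 / (664 + 205) = 664 / 869 = 0.7641
Estimated eligible among unknowns: 0.7641 × 193 = 147.47
Base: 664 + 147.47 = 811.47
RR4 = 339 / 811.47 = 0.4178

41.8%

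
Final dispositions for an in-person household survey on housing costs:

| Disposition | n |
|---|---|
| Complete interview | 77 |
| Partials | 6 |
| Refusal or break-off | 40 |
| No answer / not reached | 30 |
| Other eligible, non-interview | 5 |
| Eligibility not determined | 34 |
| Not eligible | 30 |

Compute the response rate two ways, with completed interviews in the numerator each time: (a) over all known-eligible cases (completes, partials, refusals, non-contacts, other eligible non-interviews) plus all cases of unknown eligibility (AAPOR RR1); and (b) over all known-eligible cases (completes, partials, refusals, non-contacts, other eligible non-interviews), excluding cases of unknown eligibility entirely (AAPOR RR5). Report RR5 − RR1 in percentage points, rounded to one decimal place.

Num: 77
Base: 77 + 6 + 40 + 30 + 5 + 34 = 192
RR1 = 77 / 192 = 0.4010
Base: 77 + 6 + 40 + 30 + 5 = 158
RR5 = 77 / 158 = 0.4873
Difference = 48.73 − 40.10 = 8.63 percentage points

8.6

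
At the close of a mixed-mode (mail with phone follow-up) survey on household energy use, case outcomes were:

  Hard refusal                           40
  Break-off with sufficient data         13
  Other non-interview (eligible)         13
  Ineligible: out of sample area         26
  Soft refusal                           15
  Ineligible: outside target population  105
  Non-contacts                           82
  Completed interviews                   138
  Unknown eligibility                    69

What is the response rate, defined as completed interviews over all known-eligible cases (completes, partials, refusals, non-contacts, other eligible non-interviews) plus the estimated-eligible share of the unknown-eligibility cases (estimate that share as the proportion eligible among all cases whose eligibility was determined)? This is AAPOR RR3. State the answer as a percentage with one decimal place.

Refusals = 40 + 15 = 55
Screened out, ineligible = 105 + 26 = 131
Top: 138
Known eligible: 138 + 13 + 55 + 82 + 13 = 301
e = 301 / (301 + 131) = 301 / 432 = 0.6968
e × U: 0.6968 × 69 = 48.08
Denom: 301 + 48.08 = 349.08
RR3 = 138 / 349.08 = 0.3953

39.5%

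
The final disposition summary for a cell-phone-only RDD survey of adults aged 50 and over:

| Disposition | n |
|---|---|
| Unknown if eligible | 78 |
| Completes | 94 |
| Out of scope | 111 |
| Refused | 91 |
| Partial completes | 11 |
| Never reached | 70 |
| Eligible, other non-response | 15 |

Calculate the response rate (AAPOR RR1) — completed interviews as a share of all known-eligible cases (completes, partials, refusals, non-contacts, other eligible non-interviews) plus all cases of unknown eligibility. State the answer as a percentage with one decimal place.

26.2%

Numerator = 94
Denom = 94 + 11 + 91 + 70 + 15 + 78 = 359
RR1 = 94 / 359 = 0.2618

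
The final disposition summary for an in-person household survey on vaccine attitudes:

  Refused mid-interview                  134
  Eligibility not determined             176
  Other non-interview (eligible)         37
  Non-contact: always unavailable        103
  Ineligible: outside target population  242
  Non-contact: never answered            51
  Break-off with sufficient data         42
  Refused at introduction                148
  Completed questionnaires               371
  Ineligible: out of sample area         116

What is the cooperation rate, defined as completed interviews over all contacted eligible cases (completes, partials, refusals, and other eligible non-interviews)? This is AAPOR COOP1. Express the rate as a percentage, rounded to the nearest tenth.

50.7%

Refusal or break-off = 148 + 134 = 282
No contact after all attempts = 51 + 103 = 154
Ineligible = 242 + 116 = 358
Num = 371
Denom = 371 + 42 + 282 + 37 = 732
COOP1 = 371 / 732 = 0.5068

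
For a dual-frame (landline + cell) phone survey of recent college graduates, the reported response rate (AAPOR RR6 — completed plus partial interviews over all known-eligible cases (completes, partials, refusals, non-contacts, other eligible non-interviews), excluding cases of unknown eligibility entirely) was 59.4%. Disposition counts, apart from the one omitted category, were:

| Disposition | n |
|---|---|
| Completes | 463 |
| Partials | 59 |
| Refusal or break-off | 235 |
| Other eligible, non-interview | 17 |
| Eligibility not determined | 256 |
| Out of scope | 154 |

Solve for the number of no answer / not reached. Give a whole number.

Top → 463 + 59 = 522
RR6 = 522 / D = 0.594
D = 522 / 0.594 = 878.8
Remaining denominator categories sum to 774
no answer / not reached = 878.8 − 774 ≈ 105

105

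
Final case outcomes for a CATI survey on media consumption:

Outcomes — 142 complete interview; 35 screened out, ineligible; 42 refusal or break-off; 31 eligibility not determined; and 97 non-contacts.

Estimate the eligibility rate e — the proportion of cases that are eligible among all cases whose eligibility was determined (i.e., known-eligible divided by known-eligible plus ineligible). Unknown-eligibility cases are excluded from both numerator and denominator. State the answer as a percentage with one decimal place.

Determined eligible = 142 + 42 + 97 = 281
e = 281 / (281 + 35) = 281 / 316 = 0.8892

88.9%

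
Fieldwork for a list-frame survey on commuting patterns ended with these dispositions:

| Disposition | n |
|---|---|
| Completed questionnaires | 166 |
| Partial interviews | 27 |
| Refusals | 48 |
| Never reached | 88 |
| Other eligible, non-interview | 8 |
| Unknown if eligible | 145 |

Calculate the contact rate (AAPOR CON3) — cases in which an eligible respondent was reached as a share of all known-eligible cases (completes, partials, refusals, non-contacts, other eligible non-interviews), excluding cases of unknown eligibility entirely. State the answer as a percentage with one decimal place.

Num: 166 + 27 + 48 + 8 = 249
Denom: 166 + 27 + 48 + 88 + 8 = 337
CON3 = 249 / 337 = 0.7389

73.9%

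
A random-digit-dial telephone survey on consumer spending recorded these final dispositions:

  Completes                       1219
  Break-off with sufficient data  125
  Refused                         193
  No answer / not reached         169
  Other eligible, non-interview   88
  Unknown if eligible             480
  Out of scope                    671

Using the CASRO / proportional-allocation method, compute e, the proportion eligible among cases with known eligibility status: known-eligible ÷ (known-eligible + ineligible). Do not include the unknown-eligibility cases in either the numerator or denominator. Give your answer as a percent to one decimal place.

72.8%

Known eligible → 1219 + 125 + 193 + 169 + 88 = 1794
e = 1794 / (1794 + 671) = 1794 / 2465 = 0.7278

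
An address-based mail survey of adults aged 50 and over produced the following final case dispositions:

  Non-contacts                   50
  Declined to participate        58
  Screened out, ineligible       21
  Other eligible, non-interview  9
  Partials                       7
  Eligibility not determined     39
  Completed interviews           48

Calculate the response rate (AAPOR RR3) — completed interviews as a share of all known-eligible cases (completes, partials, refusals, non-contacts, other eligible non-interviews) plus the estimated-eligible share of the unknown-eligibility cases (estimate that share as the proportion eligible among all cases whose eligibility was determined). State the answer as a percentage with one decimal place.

Num: 48
Known eligible: 48 + 7 + 58 + 50 + 9 = 172
e = 172 / (172 + 21) = 172 / 193 = 0.8912
e × U: 0.8912 × 39 = 34.76
Base: 172 + 34.76 = 206.76
RR3 = 48 / 206.76 = 0.2322

23.2%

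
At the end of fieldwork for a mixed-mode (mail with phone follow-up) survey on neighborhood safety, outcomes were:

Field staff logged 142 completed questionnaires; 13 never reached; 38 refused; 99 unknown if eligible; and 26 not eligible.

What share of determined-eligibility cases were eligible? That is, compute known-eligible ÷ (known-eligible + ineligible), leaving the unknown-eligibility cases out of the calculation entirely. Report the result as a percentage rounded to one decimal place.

Known eligible: 142 + 38 + 13 = 193
e = 193 / (193 + 26) = 193 / 219 = 0.8813

88.1%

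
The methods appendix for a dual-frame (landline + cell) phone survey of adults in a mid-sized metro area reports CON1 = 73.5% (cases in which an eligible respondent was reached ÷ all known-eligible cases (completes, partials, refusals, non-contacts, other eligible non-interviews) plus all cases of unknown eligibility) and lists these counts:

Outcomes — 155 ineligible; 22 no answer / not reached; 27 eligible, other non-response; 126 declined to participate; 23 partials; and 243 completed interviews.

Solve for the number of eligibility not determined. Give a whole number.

Numerator = 243 + 23 + 126 + 27 = 419
CON1 = 419 / D = 0.735
D = 419 / 0.735 = 570.1
Remaining denominator categories sum to 441
eligibility not determined = 570.1 − 441 ≈ 129

129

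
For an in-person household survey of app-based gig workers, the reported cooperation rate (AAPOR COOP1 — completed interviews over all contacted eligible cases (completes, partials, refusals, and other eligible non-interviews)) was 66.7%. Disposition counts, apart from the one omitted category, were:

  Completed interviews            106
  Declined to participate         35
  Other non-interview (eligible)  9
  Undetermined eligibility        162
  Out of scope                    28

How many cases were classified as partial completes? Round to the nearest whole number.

9

COOP1 = 106 / D = 0.667
D = 106 / 0.667 = 158.9
Other denominator terms total 150
partial completes = 158.9 − 150 ≈ 9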